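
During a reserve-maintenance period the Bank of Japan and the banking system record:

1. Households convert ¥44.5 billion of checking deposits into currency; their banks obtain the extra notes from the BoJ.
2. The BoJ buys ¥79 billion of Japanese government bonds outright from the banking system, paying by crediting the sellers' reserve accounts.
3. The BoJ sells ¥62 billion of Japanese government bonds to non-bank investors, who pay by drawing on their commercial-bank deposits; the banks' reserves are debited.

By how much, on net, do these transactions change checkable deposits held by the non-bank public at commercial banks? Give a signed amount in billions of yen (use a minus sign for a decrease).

-¥106.5 billion

BoJ balance sheet:
  Assets:      Securities +¥17B
  Liabilities: Bank reserves −¥27.5B, Currency in circulation +¥44.5B
Commercial banking system:
  Assets:      Reserves at CB −¥27.5B, Securities −¥79B
  Liabilities: Checkable deposits −¥106.5B
So the change in checkable deposits held by the non-bank public at commercial banks is -¥106.5 billion.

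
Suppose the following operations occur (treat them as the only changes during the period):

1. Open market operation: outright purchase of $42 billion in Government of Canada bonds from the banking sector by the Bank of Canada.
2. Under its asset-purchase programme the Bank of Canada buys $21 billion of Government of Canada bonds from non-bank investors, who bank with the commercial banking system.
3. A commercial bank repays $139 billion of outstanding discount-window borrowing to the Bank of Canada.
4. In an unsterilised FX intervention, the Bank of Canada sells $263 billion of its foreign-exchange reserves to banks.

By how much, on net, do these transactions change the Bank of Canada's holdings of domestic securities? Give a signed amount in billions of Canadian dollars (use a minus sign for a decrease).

Bank of Canada balance sheet:
  Assets:      Securities +$63B, Loans to banks −$139B, Foreign assets −$263B
  Liabilities: Bank reserves −$339B
Commercial banking system:
  Assets:      Reserves at CB −$339B, Securities −$42B, Foreign assets +$263B
  Liabilities: Checkable deposits +$21B, Borrowings from CB −$139B
So the change in the Bank of Canada's holdings of domestic securities is +$63 billion.

+$63 billion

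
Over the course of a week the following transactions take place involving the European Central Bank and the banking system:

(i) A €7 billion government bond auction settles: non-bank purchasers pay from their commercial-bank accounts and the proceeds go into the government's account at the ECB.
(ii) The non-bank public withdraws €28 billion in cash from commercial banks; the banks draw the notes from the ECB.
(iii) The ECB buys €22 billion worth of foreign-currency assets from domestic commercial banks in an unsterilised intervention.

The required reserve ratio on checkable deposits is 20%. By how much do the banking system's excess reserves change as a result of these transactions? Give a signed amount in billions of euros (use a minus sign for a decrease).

Government account inflow €7 billion: reserves −€7B, deposits −€7B.
Currency withdrawal €28 billion: reserves −€28B, deposits −€28B.
FX purchase €22 billion: reserves +€22B, deposits 0.
Totals: Δreserves = −€13B, Δdeposits = −€35B.
Δrequired reserves = 20% × −€35B = −€7B.
Δexcess reserves = Δreserves − Δrequired = −€13B − (−€7B) = -€6 billion.

-€6 billion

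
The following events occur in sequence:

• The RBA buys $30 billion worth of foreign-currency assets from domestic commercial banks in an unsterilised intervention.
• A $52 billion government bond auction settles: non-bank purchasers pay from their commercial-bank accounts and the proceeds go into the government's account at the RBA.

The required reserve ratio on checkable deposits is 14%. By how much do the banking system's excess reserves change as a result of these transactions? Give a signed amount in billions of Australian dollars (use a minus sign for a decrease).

-$14.72 billion

FX purchase $30 billion: reserves +$30B, deposits 0.
Government account inflow $52 billion: reserves −$52B, deposits −$52B.
Totals: Δreserves = −$22B, Δdeposits = −$52B.
Δrequired reserves = 14% × −$52B = −$7.28B.
Δexcess reserves = Δreserves − Δrequired = −$22B − (−$7.28B) = -$14.72 billion.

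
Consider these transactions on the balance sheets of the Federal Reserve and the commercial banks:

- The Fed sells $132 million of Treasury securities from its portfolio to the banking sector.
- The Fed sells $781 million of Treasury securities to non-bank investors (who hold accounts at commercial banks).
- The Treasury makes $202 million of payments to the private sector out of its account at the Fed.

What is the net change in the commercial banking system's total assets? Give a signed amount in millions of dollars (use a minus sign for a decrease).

-$579 million

Fed balance sheet:
  Assets:      Securities −$913M
  Liabilities: Bank reserves −$711M, Government deposits −$202M
Commercial banking system:
  Assets:      Reserves at CB −$711M, Securities +$132M
  Liabilities: Checkable deposits −$579M
Change in total bank assets = -$579 million.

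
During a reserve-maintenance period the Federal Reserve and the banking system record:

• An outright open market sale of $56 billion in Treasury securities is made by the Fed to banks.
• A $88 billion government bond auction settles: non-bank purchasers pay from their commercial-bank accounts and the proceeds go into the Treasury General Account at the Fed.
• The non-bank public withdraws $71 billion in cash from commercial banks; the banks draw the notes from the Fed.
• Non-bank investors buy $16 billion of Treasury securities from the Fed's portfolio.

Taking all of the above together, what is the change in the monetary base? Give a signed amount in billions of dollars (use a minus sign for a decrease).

-$160 billion

OMO sale (to banks) $56 billion: Fed balance sheet contracts → −$56B.
Government account inflow $88 billion: reserves shift to a non-base liability → −$88B.
Currency withdrawal $71 billion: just a shift between currency and reserves — both are base money → 0.
Asset sale (to non-banks) $16 billion: Fed balance sheet contracts → −$16B.
Net: −56 − 88 + 0 − 16 = -$160 billion.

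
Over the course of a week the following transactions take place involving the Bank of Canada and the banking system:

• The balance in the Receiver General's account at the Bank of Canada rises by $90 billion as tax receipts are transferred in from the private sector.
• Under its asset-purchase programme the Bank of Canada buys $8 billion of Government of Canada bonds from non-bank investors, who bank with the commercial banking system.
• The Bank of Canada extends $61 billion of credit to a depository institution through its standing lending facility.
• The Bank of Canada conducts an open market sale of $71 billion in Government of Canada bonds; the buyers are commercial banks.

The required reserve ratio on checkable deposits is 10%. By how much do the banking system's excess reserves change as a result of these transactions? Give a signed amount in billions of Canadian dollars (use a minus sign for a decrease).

-$83.8 billion

Government account inflow $90 billion: reserves −$90B, deposits −$90B.
Asset purchase (from non-banks) $8 billion: reserves +$8B, deposits +$8B.
Discount-window loan $61 billion: reserves +$61B, deposits 0.
OMO sale (to banks) $71 billion: reserves −$71B, deposits 0.
Totals: Δreserves = −$92B, Δdeposits = −$82B.
Δrequired reserves = 10% × −$82B = −$8.2B.
Δexcess reserves = Δreserves − Δrequired = −$92B − (−$8.2B) = -$83.8 billion.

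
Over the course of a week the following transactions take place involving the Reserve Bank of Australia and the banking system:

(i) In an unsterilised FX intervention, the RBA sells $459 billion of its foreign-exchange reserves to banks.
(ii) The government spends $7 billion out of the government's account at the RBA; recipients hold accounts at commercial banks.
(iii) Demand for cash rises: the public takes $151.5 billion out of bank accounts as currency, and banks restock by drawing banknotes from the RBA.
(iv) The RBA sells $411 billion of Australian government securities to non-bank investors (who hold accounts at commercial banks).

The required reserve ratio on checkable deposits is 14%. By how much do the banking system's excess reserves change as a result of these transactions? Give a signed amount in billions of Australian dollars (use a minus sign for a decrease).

-$936.73 billion

FX sale $459 billion: reserves −$459B, deposits 0.
Government spending $7 billion: reserves +$7B, deposits +$7B.
Currency withdrawal $151.5 billion: reserves −$151.5B, deposits −$151.5B.
Asset sale (to non-banks) $411 billion: reserves −$411B, deposits −$411B.
Totals: Δreserves = −$1014.5B, Δdeposits = −$555.5B.
Δrequired reserves = 14% × −$555.5B = −$77.77B.
Δexcess reserves = Δreserves − Δrequired = −$1014.5B − (−$77.77B) = -$936.73 billion.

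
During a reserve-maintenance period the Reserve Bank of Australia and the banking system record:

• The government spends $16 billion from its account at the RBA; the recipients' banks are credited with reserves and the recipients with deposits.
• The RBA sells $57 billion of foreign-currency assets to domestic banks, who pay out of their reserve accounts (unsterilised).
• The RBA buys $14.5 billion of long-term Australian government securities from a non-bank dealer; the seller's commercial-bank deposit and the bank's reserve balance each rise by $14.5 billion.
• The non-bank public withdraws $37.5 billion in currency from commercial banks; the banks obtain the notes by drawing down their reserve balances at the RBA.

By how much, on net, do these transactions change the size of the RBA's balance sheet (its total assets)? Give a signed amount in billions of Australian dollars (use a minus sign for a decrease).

-$42.5 billion

Government spending $16 billion: only the composition of liabilities changes → 0.
FX sale $57 billion: an RBA asset is shed → −$57B.
Asset purchase (from non-banks) $14.5 billion: an RBA asset is acquired → +$14.5B.
Currency withdrawal $37.5 billion: only the composition of liabilities changes → 0.
Net: 0 − 57 + 14.5 + 0 = -$42.5 billion.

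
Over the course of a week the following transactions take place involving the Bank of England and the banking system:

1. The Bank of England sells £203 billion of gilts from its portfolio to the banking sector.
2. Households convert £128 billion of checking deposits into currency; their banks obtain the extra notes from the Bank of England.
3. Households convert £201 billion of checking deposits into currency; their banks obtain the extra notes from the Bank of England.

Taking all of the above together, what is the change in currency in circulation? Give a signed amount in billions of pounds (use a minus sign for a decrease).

OMO sale (to banks) £203 billion: no currency enters or leaves circulation → 0.
Currency withdrawal £128 billion: notes leave the central bank → +£128B.
Currency withdrawal £201 billion: notes leave the central bank → +£201B.
Net: 0 + 128 + 201 = +£329 billion.

+£329 billion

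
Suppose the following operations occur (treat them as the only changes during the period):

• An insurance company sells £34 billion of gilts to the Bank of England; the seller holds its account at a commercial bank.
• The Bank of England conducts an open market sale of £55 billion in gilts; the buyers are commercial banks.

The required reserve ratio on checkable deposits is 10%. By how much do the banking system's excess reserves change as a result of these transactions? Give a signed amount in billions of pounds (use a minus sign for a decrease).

Asset purchase (from non-banks) £34 billion: reserves +£34B, deposits +£34B.
OMO sale (to banks) £55 billion: reserves −£55B, deposits 0.
Totals: Δreserves = −£21B, Δdeposits = +£34B.
Δrequired reserves = 10% × +£34B = +£3.4B.
Δexcess reserves = Δreserves − Δrequired = −£21B − (+£3.4B) = -£24.4 billion.

-£24.4 billion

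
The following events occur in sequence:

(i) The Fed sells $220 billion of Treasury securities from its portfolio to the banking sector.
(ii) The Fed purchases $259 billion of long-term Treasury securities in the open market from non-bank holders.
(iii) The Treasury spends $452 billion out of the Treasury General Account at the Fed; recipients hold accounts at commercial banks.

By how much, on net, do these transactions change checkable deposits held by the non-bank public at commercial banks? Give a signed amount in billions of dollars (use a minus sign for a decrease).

OMO sale (to banks) $220 billion: the counterparty is a bank, so public deposits are unchanged → 0.
Asset purchase (from non-banks) $259 billion: non-bank counterparties' bank balances rise → +$259B.
Government spending $452 billion: non-bank counterparties' bank balances rise → +$452B.
Net: 0 + 259 + 452 = +$711 billion.

+$711 billion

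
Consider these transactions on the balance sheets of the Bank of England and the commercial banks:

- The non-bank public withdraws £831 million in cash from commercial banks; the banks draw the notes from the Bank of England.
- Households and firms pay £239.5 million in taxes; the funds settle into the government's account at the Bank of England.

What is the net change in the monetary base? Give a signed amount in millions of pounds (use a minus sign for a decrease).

-£239.5 million

Currency withdrawal £831 million: just a shift between currency and reserves — both are base money → 0.
Government account inflow £239.5 million: reserves shift to a non-base liability → −£239.5M.
Net: 0 − 239.5 = -£239.5 million.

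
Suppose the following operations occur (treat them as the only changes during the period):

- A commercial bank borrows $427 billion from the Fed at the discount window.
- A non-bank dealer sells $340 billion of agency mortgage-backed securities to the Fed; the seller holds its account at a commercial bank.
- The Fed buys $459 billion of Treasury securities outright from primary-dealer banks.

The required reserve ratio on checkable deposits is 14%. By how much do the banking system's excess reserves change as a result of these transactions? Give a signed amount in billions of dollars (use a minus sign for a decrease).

Discount-window loan $427 billion: reserves +$427B, deposits 0.
Asset purchase (from non-banks) $340 billion: reserves +$340B, deposits +$340B.
OMO purchase (from banks) $459 billion: reserves +$459B, deposits 0.
Totals: Δreserves = +$1226B, Δdeposits = +$340B.
Δrequired reserves = 14% × +$340B = +$47.6B.
Δexcess reserves = Δreserves − Δrequired = +$1226B − (+$47.6B) = +$1178.4 billion.

+$1178.4 billion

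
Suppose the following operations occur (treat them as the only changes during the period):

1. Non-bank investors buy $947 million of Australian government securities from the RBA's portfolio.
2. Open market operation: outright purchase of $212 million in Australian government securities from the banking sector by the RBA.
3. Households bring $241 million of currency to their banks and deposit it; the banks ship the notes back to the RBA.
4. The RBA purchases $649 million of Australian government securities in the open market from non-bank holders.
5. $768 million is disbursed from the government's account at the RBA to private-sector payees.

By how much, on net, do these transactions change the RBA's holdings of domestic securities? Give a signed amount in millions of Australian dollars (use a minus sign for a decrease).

-$86 million

RBA balance sheet:
  Assets:      Securities −$86M
  Liabilities: Bank reserves +$923M, Currency in circulation −$241M, Government deposits −$768M
So the change in the RBA's holdings of domestic securities is -$86 million.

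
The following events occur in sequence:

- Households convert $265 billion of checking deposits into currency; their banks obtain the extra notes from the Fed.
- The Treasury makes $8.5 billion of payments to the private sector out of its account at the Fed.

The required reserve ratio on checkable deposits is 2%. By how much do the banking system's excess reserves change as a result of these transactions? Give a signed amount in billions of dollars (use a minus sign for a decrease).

Currency withdrawal $265 billion: reserves −$265B, deposits −$265B.
Government spending $8.5 billion: reserves +$8.5B, deposits +$8.5B.
Totals: Δreserves = −$256.5B, Δdeposits = −$256.5B.
Δrequired reserves = 2% × −$256.5B = −$5.13B.
Δexcess reserves = Δreserves − Δrequired = −$256.5B − (−$5.13B) = -$251.37 billion.

-$251.37 billion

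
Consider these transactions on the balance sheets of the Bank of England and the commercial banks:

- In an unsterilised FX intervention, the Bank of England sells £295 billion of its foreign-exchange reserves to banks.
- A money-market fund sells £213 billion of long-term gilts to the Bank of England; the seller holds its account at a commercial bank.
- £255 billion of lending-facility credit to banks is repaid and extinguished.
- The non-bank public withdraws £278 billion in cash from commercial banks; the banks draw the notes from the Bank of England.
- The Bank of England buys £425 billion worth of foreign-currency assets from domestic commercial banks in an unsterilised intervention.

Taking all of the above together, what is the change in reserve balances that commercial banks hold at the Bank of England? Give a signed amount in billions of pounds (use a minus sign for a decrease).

-£190 billion

FX sale £295 billion: the buying banks pay out of their reserve balances → −£295B.
Asset purchase (from non-banks) £213 billion: the Bank of England pays by crediting reserve accounts → +£213B.
Discount-window repayment £255 billion: repayment is debited from reserves → −£255B.
Currency withdrawal £278 billion: banks swap reserves for currency → −£278B.
FX purchase £425 billion: the Bank of England pays by crediting reserve accounts → +£425B.
Net: −295 + 213 − 255 − 278 + 425 = -£190 billion.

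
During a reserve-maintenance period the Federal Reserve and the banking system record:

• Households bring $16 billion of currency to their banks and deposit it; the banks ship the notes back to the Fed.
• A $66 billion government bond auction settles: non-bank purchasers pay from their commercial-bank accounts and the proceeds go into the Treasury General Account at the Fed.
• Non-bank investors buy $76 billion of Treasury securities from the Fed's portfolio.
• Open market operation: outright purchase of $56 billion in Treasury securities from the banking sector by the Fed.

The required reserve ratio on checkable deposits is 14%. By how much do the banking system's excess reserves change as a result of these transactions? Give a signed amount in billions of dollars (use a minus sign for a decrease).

-$52.36 billion

Currency deposit $16 billion: reserves +$16B, deposits +$16B.
Government account inflow $66 billion: reserves −$66B, deposits −$66B.
Asset sale (to non-banks) $76 billion: reserves −$76B, deposits −$76B.
OMO purchase (from banks) $56 billion: reserves +$56B, deposits 0.
Totals: Δreserves = −$70B, Δdeposits = −$126B.
Δrequired reserves = 14% × −$126B = −$17.64B.
Δexcess reserves = Δreserves − Δrequired = −$70B − (−$17.64B) = -$52.36 billion.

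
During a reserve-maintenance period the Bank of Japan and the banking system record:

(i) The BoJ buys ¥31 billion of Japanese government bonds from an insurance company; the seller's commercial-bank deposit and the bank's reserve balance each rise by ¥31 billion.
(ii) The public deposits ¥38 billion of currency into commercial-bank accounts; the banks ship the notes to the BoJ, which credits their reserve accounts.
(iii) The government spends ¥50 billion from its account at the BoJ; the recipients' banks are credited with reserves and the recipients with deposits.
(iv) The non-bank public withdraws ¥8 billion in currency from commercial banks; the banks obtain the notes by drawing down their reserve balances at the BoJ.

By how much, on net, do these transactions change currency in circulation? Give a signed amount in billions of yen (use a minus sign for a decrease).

BoJ balance sheet:
  Assets:      Securities +¥31B
  Liabilities: Bank reserves +¥111B, Currency in circulation −¥30B, Government deposits −¥50B
Commercial banking system:
  Assets:      Reserves at CB +¥111B
  Liabilities: Checkable deposits +¥111B
So the change in currency in circulation is -¥30 billion.

-¥30 billion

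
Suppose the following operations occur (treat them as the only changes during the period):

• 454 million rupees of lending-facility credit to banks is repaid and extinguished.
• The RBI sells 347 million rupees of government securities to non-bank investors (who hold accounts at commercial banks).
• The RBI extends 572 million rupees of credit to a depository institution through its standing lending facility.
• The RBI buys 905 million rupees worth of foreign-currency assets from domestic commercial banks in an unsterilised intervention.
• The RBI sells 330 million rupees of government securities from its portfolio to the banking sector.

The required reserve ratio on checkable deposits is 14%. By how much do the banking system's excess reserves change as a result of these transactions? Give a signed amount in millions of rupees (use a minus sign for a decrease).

Discount-window repayment 454 million rupees: reserves −454M, deposits 0.
Asset sale (to non-banks) 347 million rupees: reserves −347M, deposits −347M.
Discount-window loan 572 million rupees: reserves +572M, deposits 0.
FX purchase 905 million rupees: reserves +905M, deposits 0.
OMO sale (to banks) 330 million rupees: reserves −330M, deposits 0.
Totals: Δreserves = +346M, Δdeposits = −347M.
Δrequired reserves = 14% × −347M = −48.58M.
Δexcess reserves = Δreserves − Δrequired = +346M − (−48.58M) = +394.58 million.

+394.58 million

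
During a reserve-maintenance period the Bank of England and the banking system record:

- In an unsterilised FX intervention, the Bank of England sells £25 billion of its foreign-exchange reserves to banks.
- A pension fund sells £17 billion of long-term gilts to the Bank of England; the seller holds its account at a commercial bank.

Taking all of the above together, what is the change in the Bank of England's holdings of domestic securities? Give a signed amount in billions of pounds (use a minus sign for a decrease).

Bank of England balance sheet:
  Assets:      Securities +£17B, Foreign assets −£25B
  Liabilities: Bank reserves −£8B
Commercial banking system:
  Assets:      Reserves at CB −£8B, Foreign assets +£25B
  Liabilities: Checkable deposits +£17B
So the change in the Bank of England's holdings of domestic securities is +£17 billion.

+£17 billion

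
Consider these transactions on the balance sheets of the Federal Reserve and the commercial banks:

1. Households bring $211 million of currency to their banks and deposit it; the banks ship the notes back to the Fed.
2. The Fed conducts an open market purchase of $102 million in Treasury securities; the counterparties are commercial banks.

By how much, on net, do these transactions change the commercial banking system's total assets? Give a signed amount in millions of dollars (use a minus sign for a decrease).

Currency deposit $211 million: bank balance sheets expand → +$211M.
OMO purchase (from banks) $102 million: just an asset swap on bank balance sheets → 0.
Net: 211 + 0 = +$211 million.

+$211 million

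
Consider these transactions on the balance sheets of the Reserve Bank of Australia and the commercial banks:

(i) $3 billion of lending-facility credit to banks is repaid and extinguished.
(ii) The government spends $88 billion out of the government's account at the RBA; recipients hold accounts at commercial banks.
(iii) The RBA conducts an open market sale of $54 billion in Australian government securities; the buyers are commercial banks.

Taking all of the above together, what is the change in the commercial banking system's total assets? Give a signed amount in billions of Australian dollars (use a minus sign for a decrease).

RBA balance sheet:
  Assets:      Securities −$54B, Loans to banks −$3B
  Liabilities: Bank reserves +$31B, Government deposits −$88B
Commercial banking system:
  Assets:      Reserves at CB +$31B, Securities +$54B
  Liabilities: Checkable deposits +$88B, Borrowings from CB −$3B
Change in total bank assets = +$85 billion.

+$85 billion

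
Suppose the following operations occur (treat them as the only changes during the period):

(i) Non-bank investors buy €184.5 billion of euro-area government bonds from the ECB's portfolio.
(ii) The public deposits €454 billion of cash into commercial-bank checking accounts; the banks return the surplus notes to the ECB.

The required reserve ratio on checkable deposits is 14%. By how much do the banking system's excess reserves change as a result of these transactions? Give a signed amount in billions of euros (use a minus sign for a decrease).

Asset sale (to non-banks) €184.5 billion: reserves −€184.5B, deposits −€184.5B.
Currency deposit €454 billion: reserves +€454B, deposits +€454B.
Totals: Δreserves = +€269.5B, Δdeposits = +€269.5B.
Δrequired reserves = 14% × +€269.5B = +€37.73B.
Δexcess reserves = Δreserves − Δrequired = +€269.5B − (+€37.73B) = +€231.77 billion.

+€231.77 billion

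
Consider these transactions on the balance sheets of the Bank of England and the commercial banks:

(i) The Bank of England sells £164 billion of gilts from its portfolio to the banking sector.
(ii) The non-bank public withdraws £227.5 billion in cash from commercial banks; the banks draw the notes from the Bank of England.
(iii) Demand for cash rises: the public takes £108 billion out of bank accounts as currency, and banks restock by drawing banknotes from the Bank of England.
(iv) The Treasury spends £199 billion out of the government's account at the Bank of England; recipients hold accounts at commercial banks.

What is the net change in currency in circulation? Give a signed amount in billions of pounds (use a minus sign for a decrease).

+£335.5 billion

Bank of England balance sheet:
  Assets:      Securities −£164B
  Liabilities: Bank reserves −£300.5B, Currency in circulation +£335.5B, Government deposits −£199B
Commercial banking system:
  Assets:      Reserves at CB −£300.5B, Securities +£164B
  Liabilities: Checkable deposits −£136.5B
So the change in currency in circulation is +£335.5 billion.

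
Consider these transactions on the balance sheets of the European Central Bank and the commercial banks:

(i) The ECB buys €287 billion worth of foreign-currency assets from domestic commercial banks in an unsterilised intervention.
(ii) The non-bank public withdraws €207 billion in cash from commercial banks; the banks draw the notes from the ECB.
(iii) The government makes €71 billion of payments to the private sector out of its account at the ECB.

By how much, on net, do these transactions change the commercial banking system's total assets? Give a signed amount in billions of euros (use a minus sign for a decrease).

ECB balance sheet:
  Assets:      Foreign assets +€287B
  Liabilities: Bank reserves +€151B, Currency in circulation +€207B, Government deposits −€71B
Commercial banking system:
  Assets:      Reserves at CB +€151B, Foreign assets −€287B
  Liabilities: Checkable deposits −€136B
Change in total bank assets = -€136 billion.

-€136 billion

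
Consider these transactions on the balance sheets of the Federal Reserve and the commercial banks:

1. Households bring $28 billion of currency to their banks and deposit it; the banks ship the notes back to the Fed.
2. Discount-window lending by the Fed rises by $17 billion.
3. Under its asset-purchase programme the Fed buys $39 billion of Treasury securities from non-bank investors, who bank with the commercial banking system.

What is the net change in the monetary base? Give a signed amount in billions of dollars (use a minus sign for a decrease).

+$56 billion

Fed balance sheet:
  Assets:      Securities +$39B, Loans to banks +$17B
  Liabilities: Bank reserves +$84B, Currency in circulation −$28B
Monetary base = currency + reserves: −$28B + (+$84B) = +$56 billion.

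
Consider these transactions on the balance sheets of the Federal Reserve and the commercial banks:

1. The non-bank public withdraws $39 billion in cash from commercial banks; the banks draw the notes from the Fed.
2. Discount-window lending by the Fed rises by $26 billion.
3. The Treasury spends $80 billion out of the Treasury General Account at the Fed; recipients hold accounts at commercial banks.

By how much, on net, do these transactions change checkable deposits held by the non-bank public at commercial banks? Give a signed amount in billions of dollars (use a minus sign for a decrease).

Currency withdrawal $39 billion: non-bank counterparties' bank balances fall → −$39B.
Discount-window loan $26 billion: the counterparty is a bank, so public deposits are unchanged → 0.
Government spending $80 billion: non-bank counterparties' bank balances rise → +$80B.
Net: −39 + 0 + 80 = +$41 billion.

+$41 billion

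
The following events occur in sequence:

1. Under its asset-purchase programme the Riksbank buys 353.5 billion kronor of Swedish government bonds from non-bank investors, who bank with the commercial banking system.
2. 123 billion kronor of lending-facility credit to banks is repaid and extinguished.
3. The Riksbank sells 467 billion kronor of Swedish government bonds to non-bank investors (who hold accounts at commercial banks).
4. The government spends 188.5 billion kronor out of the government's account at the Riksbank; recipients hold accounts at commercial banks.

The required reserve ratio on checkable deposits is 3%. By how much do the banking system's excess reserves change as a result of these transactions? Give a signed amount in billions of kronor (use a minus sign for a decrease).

-50.25 billion

Asset purchase (from non-banks) 353.5 billion kronor: reserves +353.5B, deposits +353.5B.
Discount-window repayment 123 billion kronor: reserves −123B, deposits 0.
Asset sale (to non-banks) 467 billion kronor: reserves −467B, deposits −467B.
Government spending 188.5 billion kronor: reserves +188.5B, deposits +188.5B.
Totals: Δreserves = −48B, Δdeposits = +75B.
Δrequired reserves = 3% × +75B = +2.25B.
Δexcess reserves = Δreserves − Δrequired = −48B − (+2.25B) = -50.25 billion.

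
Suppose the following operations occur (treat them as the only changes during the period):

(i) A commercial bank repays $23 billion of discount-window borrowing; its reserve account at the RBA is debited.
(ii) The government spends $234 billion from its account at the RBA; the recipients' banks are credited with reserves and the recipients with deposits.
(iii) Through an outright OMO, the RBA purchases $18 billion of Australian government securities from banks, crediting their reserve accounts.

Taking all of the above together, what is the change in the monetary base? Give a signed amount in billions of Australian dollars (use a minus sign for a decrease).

+$229 billion

Discount-window repayment $23 billion: RBA balance sheet contracts → −$23B.
Government spending $234 billion: a non-base liability converts back to reserves → +$234B.
OMO purchase (from banks) $18 billion: RBA balance sheet expands → +$18B.
Net: −23 + 234 + 18 = +$229 billion.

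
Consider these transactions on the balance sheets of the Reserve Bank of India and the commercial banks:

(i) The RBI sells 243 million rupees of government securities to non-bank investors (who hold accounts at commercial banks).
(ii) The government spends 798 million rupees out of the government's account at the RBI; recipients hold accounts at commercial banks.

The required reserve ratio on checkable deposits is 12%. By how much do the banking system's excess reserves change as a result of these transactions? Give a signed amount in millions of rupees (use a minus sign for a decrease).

Asset sale (to non-banks) 243 million rupees: reserves −243M, deposits −243M.
Government spending 798 million rupees: reserves +798M, deposits +798M.
Totals: Δreserves = +555M, Δdeposits = +555M.
Δrequired reserves = 12% × +555M = +66.6M.
Δexcess reserves = Δreserves − Δrequired = +555M − (+66.6M) = +488.4 million.

+488.4 million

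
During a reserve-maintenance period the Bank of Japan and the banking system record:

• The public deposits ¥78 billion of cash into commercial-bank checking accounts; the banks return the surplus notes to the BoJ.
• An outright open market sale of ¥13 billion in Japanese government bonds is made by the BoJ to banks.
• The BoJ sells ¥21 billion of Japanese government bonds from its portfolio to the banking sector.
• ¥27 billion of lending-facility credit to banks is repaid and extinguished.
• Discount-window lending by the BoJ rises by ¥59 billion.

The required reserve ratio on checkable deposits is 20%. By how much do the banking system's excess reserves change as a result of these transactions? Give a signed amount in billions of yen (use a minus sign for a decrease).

+¥60.4 billion

Currency deposit ¥78 billion: reserves +¥78B, deposits +¥78B.
OMO sale (to banks) ¥13 billion: reserves −¥13B, deposits 0.
OMO sale (to banks) ¥21 billion: reserves −¥21B, deposits 0.
Discount-window repayment ¥27 billion: reserves −¥27B, deposits 0.
Discount-window loan ¥59 billion: reserves +¥59B, deposits 0.
Totals: Δreserves = +¥76B, Δdeposits = +¥78B.
Δrequired reserves = 20% × +¥78B = +¥15.6B.
Δexcess reserves = Δreserves − Δrequired = +¥76B − (+¥15.6B) = +¥60.4 billion.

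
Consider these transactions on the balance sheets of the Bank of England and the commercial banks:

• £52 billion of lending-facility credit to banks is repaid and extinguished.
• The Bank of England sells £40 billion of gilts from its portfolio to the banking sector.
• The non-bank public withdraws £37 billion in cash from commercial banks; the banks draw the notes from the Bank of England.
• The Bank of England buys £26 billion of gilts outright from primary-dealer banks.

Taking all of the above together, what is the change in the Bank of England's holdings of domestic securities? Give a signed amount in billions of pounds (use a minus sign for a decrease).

Discount-window repayment £52 billion: the Bank of England's securities portfolio is untouched → 0.
OMO sale (to banks) £40 billion: securities removed from the Bank of England's portfolio → −£40B.
Currency withdrawal £37 billion: the Bank of England's securities portfolio is untouched → 0.
OMO purchase (from banks) £26 billion: securities added to the Bank of England's portfolio → +£26B.
Net: 0 − 40 + 0 + 26 = -£14 billion.

-£14 billion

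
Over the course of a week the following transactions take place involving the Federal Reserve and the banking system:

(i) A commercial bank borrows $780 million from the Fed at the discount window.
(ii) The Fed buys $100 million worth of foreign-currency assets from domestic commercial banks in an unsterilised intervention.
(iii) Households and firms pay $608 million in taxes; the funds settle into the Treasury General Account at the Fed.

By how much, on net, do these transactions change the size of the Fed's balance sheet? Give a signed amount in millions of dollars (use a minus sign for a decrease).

+$880 million

Fed balance sheet:
  Assets:      Loans to banks +$780M, Foreign assets +$100M
  Liabilities: Bank reserves +$272M, Government deposits +$608M
Change in total Fed assets = +$880 million.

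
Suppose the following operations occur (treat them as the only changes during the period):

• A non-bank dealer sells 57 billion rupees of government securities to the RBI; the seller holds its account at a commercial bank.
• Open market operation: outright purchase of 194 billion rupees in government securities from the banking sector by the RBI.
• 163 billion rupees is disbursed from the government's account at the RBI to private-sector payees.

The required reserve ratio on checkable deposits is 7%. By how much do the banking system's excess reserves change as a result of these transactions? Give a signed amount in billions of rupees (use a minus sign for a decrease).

Asset purchase (from non-banks) 57 billion rupees: reserves +57B, deposits +57B.
OMO purchase (from banks) 194 billion rupees: reserves +194B, deposits 0.
Government spending 163 billion rupees: reserves +163B, deposits +163B.
Totals: Δreserves = +414B, Δdeposits = +220B.
Δrequired reserves = 7% × +220B = +15.4B.
Δexcess reserves = Δreserves − Δrequired = +414B − (+15.4B) = +398.6 billion.

+398.6 billion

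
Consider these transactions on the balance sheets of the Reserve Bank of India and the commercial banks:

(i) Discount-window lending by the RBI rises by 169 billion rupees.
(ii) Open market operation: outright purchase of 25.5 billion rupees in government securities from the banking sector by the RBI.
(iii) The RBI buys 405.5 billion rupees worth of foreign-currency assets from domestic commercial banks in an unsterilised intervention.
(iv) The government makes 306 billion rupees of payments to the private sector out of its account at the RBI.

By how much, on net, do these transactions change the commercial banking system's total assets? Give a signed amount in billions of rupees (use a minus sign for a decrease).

RBI balance sheet:
  Assets:      Securities +25.5B, Loans to banks +169B, Foreign assets +405.5B
  Liabilities: Bank reserves +906B, Government deposits −306B
Commercial banking system:
  Assets:      Reserves at CB +906B, Securities −25.5B, Foreign assets −405.5B
  Liabilities: Checkable deposits +306B, Borrowings from CB +169B
Change in total bank assets = +475 billion.

+475 billion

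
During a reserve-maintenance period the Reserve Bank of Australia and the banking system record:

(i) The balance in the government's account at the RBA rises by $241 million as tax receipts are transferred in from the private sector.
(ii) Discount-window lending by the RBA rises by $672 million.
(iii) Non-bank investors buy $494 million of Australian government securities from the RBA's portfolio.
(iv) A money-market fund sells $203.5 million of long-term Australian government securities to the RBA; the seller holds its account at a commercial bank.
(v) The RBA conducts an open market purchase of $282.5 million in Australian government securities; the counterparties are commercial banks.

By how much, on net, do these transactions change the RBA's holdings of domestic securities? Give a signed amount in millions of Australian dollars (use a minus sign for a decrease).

Government account inflow $241 million: the RBA's securities portfolio is untouched → 0.
Discount-window loan $672 million: the RBA's securities portfolio is untouched → 0.
Asset sale (to non-banks) $494 million: securities removed from the RBA's portfolio → −$494M.
Asset purchase (from non-banks) $203.5 million: securities added to the RBA's portfolio → +$203.5M.
OMO purchase (from banks) $282.5 million: securities added to the RBA's portfolio → +$282.5M.
Net: 0 + 0 − 494 + 203.5 + 282.5 = -$8 million.

-$8 million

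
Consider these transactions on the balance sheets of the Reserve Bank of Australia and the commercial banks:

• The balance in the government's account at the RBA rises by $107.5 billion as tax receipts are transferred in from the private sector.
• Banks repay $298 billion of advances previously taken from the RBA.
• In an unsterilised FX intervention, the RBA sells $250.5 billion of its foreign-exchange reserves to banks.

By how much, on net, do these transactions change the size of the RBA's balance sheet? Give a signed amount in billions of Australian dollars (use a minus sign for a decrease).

RBA balance sheet:
  Assets:      Loans to banks −$298B, Foreign assets −$250.5B
  Liabilities: Bank reserves −$656B, Government deposits +$107.5B
Commercial banking system:
  Assets:      Reserves at CB −$656B, Foreign assets +$250.5B
  Liabilities: Checkable deposits −$107.5B, Borrowings from CB −$298B
Change in total RBA assets = -$548.5 billion.

-$548.5 billion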